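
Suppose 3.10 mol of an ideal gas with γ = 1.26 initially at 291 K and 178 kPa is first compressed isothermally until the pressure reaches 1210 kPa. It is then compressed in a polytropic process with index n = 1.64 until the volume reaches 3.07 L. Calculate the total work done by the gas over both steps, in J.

V₁ = nRT₁/P₁ = 3.10×8.314×291/178 = 42.1 L.
Step 1 — Isothermal: T stays 291 K; PV = const ⇒ V₂ = 6.20 L, P₂ = 1210 kPa.
ΔU = 0 (ideal gas, T constant).
W = nRT ln(V₂/V₁) = 3.10×8.314×291×ln(0.147) = -14400 J.
Q = ΔU + W = -14400 J.
State after step 1: P = 1210 kPa, V = 6.20 L, T = 291 K.
Step 2 — Polytropic n=1.64: T₂ = T₁(V₁/V₂)^(n−1) = 291×(2.02)^0.64 = 456 K; P₂ = P₁(V₁/V₂)^n = 3830 kPa.
W = (P₁V₁−P₂V₂)/(n−1) = (1210×6.20−3830×3.07)/0.64 = -6650 J.
ΔU = nCvΔT = 3.10×32.0×(456−291) = 16400 J.
Q = ΔU + W = 9720 J.
Net over both steps: W = -21000 J, Q = -4650 J, ΔU = 16400 J.

-21000 J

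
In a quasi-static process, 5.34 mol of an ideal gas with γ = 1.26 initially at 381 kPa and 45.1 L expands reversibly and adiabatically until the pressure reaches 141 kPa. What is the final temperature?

T₁ = P₁V₁/(nR) = 381×45.1/(5.34×8.314) = 387 K.
Adiabatic: T₂/T₁ = (P₂/P₁)^((γ−1)/γ) ⇒ T₂ = 387×(0.370)^0.206 = 315 K; V₂ = 99.3 L.

315 K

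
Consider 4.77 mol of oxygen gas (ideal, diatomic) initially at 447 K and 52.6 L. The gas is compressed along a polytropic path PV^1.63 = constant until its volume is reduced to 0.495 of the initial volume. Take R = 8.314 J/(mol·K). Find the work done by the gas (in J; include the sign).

-15700 J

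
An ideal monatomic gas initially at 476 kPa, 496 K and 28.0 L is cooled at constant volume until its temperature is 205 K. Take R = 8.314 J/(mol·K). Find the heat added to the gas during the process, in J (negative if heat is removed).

n = P₁V₁/(RT₁) = 476×28.0/(8.314×496) = 3.23 mol.
Isochoric: V stays 28.0 L; P/T = const ⇒ T₂ = 205 K, P₂ = 197 kPa.
W = 0 (no volume change).
ΔU = nCvΔT = 3.23×12.5×(205−496) = -11700 J.
Q = ΔU = -11700 J.

-11700 J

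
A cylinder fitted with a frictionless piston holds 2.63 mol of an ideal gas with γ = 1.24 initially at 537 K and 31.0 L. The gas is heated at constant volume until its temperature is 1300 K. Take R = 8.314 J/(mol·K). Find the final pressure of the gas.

917 kPa

P₁ = nRT₁/V₁ = 2.63×8.314×537/31.0 = 379 kPa.
Isochoric: V stays 31.0 L; P/T = const ⇒ T₂ = 1300 K, P₂ = 917 kPa.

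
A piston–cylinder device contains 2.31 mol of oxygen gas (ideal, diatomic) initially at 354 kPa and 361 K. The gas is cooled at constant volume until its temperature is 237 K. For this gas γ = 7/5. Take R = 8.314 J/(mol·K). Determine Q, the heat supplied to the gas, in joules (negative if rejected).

-5950 J

V₁ = nRT₁/P₁ = 2.31×8.314×361/354 = 19.6 L.
Isochoric: V stays 19.6 L; P/T = const ⇒ T₂ = 237 K, P₂ = 232 kPa.
W = 0 (no volume change).
ΔU = nCvΔT = 2.31×20.8×(237−361) = -5950 J.
Q = ΔU = -5950 J.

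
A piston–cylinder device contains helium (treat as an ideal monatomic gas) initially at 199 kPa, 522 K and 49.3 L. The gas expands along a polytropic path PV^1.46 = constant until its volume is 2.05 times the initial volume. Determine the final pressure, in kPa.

Polytropic n=1.46: T₂ = T₁(V₁/V₂)^(n−1) = 522×(0.488)^0.46 = 375 K; P₂ = P₁(V₁/V₂)^n = 69.8 kPa.

69.8 kPa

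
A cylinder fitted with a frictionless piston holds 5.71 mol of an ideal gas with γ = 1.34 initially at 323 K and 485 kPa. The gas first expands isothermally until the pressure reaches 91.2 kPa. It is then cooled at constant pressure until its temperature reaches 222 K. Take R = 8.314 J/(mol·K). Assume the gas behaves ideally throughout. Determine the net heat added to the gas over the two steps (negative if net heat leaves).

V₁ = nRT₁/P₁ = 5.71×8.314×323/485 = 31.6 L.
Step 1 — Isothermal: T stays 323 K; PV = const ⇒ V₂ = 168 L, P₂ = 91.2 kPa.
ΔU = 0 (ideal gas, T constant).
W = nRT ln(V₂/V₁) = 5.71×8.314×323×ln(5.32) = 25600 J.
Q = ΔU + W = 25600 J.
State after step 1: P = 91.2 kPa, V = 168 L, T = 323 K.
Step 2 — Isobaric: P stays 91.2 kPa; V/T = const ⇒ T₂ = 222 K, V₂ = 116 L.
W = PΔV = 91.2×(116−168) kPa·L = -4790 J.
ΔU = nCvΔT = 5.71×24.5×(222−323) = -14100 J.
Q = ΔU + W = nCpΔT = -18900 J.
Net over both steps: W = 20800 J, Q = 6730 J, ΔU = -14100 J.

6730 J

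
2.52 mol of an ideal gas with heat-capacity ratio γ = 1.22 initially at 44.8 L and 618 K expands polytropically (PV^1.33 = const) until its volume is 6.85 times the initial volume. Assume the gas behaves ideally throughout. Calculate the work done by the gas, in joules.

18400 J

P₁ = nRT₁/V₁ = 2.52×8.314×618/44.8 = 289 kPa.
Polytropic n=1.33: T₂ = T₁(V₁/V₂)^(n−1) = 618×(0.146)^0.33 = 327 K; P₂ = P₁(V₁/V₂)^n = 22.4 kPa.
W = (P₁V₁−P₂V₂)/(n−1) = (289×44.8−22.4×307)/0.33 = 18400 J.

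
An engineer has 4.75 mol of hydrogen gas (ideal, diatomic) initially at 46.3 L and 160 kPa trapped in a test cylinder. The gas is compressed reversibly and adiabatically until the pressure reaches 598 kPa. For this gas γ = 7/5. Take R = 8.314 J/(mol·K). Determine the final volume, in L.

18.1 L

T₁ = P₁V₁/(nR) = 160×46.3/(4.75×8.314) = 188 K.
Adiabatic: T₂/T₁ = (P₂/P₁)^((γ−1)/γ) ⇒ T₂ = 188×(3.74)^0.286 = 273 K; V₂ = 18.1 L.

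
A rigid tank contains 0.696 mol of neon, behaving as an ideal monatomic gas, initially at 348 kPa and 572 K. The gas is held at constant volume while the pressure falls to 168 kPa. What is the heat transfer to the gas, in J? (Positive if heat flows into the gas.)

V₁ = nRT₁/P₁ = 0.696×8.314×572/348 = 9.51 L.
Isochoric: V stays 9.51 L; P/T = const ⇒ T₂ = 276 K, P₂ = 168 kPa.
W = 0 (no volume change).
ΔU = nCvΔT = 0.696×12.5×(276−572) = -2570 J.
Q = ΔU = -2570 J.

-2570 J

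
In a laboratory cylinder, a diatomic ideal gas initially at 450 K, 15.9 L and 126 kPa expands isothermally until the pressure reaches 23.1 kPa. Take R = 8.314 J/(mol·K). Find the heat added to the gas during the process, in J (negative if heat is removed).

n = P₁V₁/(RT₁) = 126×15.9/(8.314×450) = 0.535 mol.
Isothermal: T stays 450 K; PV = const ⇒ V₂ = 86.7 L, P₂ = 23.1 kPa.
ΔU = 0 (ideal gas, T constant).
W = nRT ln(V₂/V₁) = 0.535×8.314×450×ln(5.45) = 3400 J.
Q = ΔU + W = 3400 J.

3400 J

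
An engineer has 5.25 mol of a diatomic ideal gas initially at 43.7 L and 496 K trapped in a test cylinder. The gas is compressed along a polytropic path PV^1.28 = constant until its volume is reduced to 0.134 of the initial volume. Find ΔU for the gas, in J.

40900 J

P₁ = nRT₁/V₁ = 5.25×8.314×496/43.7 = 495 kPa.
Polytropic n=1.28: T₂ = T₁(V₁/V₂)^(n−1) = 496×(7.46)^0.28 = 871 K; P₂ = P₁(V₁/V₂)^n = 6490 kPa.
For an ideal gas ΔU = nCvΔT with Cv = (5/2)R = 20.8 J/(mol·K).
ΔU = 5.25×20.8×(871−496) = 40900 J.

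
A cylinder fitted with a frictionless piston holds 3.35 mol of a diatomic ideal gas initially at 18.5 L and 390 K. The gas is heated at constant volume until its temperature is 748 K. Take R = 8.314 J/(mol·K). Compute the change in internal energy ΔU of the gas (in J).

P₁ = nRT₁/V₁ = 3.35×8.314×390/18.5 = 587 kPa.
Isochoric: V stays 18.5 L; P/T = const ⇒ T₂ = 748 K, P₂ = 1130 kPa.
For an ideal gas ΔU = nCvΔT with Cv = (5/2)R = 20.8 J/(mol·K).
ΔU = 3.35×20.8×(748−390) = 24900 J.

24900 J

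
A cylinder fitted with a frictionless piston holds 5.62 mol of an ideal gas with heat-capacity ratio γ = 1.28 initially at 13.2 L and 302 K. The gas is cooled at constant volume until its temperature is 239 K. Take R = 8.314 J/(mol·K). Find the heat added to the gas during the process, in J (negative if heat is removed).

-10500 J

P₁ = nRT₁/V₁ = 5.62×8.314×302/13.2 = 1070 kPa.
Isochoric: V stays 13.2 L; P/T = const ⇒ T₂ = 239 K, P₂ = 846 kPa.
W = 0 (no volume change).
ΔU = nCvΔT = 5.62×29.7×(239−302) = -10500 J.
Q = ΔU = -10500 J.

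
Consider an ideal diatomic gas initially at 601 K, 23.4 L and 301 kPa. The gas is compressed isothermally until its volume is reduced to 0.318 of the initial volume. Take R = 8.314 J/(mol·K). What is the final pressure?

Isothermal: T stays 601 K; PV = const ⇒ V₂ = 7.44 L, P₂ = 947 kPa.

947 kPa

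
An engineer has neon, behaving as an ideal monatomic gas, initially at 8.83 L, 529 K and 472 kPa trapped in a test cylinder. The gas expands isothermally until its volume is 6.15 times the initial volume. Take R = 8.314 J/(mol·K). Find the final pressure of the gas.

76.7 kPa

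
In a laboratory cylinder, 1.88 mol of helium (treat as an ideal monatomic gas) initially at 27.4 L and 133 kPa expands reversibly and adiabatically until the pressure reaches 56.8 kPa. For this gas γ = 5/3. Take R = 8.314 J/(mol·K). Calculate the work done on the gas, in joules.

T₁ = P₁V₁/(nR) = 133×27.4/(1.88×8.314) = 233 K.
Adiabatic: T₂/T₁ = (P₂/P₁)^((γ−1)/γ) ⇒ T₂ = 233×(0.427)^0.400 = 166 K; V₂ = 45.7 L.
ΔU = nCvΔT = 1.88×12.5×(166−233) = -1580 J.
Q = 0 for an adiabatic process, so W = −ΔU = 1580 J.
Work done on the gas = −W_by = -1580 J.

-1580 J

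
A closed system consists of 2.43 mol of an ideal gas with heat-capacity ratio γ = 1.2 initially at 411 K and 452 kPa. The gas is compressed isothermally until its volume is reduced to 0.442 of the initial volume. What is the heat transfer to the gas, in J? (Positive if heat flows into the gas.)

-6780 J

V₁ = nRT₁/P₁ = 2.43×8.314×411/452 = 18.4 L.
Isothermal: T stays 411 K; PV = const ⇒ V₂ = 8.12 L, P₂ = 1020 kPa.
ΔU = 0 (ideal gas, T constant).
W = nRT ln(V₂/V₁) = 2.43×8.314×411×ln(0.442) = -6780 J.
Q = ΔU + W = -6780 J.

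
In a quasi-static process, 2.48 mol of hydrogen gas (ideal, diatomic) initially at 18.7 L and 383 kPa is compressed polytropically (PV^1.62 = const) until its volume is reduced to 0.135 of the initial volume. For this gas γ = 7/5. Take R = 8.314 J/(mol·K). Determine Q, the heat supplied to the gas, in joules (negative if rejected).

T₁ = P₁V₁/(nR) = 383×18.7/(2.48×8.314) = 347 K.
Polytropic n=1.62: T₂ = T₁(V₁/V₂)^(n−1) = 347×(7.41)^0.62 = 1200 K; P₂ = P₁(V₁/V₂)^n = 9820 kPa.
W = (P₁V₁−P₂V₂)/(n−1) = (383×18.7−9820×2.52)/0.62 = -28400 J.
ΔU = nCvΔT = 2.48×20.8×(1200−347) = 44100 J.
Q = ΔU + W = 15600 J.

15600 J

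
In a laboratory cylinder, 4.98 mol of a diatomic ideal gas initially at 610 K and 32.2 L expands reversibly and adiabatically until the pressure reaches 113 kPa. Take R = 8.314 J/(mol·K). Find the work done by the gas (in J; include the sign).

26800 J

P₁ = nRT₁/V₁ = 4.98×8.314×610/32.2 = 784 kPa.
Adiabatic: T₂/T₁ = (P₂/P₁)^((γ−1)/γ) ⇒ T₂ = 610×(0.144)^0.286 = 351 K; V₂ = 128 L.
ΔU = nCvΔT = 4.98×20.8×(351−610) = -26800 J.
Q = 0 for an adiabatic process, so W = −ΔU = 26800 J.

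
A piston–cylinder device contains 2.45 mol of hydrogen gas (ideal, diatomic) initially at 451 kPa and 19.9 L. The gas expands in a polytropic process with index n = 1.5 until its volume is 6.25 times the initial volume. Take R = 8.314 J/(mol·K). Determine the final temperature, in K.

T₁ = P₁V₁/(nR) = 451×19.9/(2.45×8.314) = 441 K.
Polytropic n=1.5: T₂ = T₁(V₁/V₂)^(n−1) = 441×(0.160)^0.50 = 176 K; P₂ = P₁(V₁/V₂)^n = 28.9 kPa.

176 K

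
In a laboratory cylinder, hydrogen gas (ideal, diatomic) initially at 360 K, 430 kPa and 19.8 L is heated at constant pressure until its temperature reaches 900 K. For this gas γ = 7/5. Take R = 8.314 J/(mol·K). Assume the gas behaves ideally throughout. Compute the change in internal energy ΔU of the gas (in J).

31900 J

n = P₁V₁/(RT₁) = 430×19.8/(8.314×360) = 2.84 mol.
Isobaric: P stays 430 kPa; V/T = const ⇒ T₂ = 900 K, V₂ = 49.5 L.
For an ideal gas ΔU = nCvΔT with Cv = (5/2)R = 20.8 J/(mol·K).
ΔU = 2.84×20.8×(900−360) = 31900 J.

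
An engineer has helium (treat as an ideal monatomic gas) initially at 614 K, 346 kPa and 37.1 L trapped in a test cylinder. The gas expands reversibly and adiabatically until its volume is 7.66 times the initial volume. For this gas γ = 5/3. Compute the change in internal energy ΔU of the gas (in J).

-14300 J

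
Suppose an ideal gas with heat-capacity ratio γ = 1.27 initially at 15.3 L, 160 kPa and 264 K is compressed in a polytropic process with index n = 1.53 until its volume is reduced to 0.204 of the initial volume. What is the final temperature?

Polytropic n=1.53: T₂ = T₁(V₁/V₂)^(n−1) = 264×(4.90)^0.53 = 613 K; P₂ = P₁(V₁/V₂)^n = 1820 kPa.

613 K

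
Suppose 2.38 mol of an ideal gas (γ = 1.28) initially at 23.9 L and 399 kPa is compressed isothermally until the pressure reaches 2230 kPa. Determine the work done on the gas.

T₁ = P₁V₁/(nR) = 399×23.9/(2.38×8.314) = 482 K.
Isothermal: T stays 482 K; PV = const ⇒ V₂ = 4.28 L, P₂ = 2230 kPa.
W = nRT ln(V₂/V₁) = 2.38×8.314×482×ln(0.179) = -16400 J.
Work done on the gas = −W_by = 16400 J.

16400 J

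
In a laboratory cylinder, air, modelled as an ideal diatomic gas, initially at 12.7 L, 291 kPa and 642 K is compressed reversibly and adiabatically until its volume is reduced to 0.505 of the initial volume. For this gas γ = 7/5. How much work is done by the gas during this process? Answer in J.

-2900 J

n = P₁V₁/(RT₁) = 291×12.7/(8.314×642) = 0.692 mol.
Adiabatic: TV^(γ−1) = const ⇒ T₂ = 642×(1.98)^0.400 = 844 K; PV^γ = const ⇒ P₂ = 757 kPa.
ΔU = nCvΔT = 0.692×20.8×(844−642) = 2900 J.
Q = 0 for an adiabatic process, so W = −ΔU = -2900 J.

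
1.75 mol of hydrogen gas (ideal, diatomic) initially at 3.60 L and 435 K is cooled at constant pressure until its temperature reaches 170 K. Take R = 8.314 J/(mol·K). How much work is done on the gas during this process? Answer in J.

3860 J

P₁ = nRT₁/V₁ = 1.75×8.314×435/3.60 = 1760 kPa.
Isobaric: P stays 1760 kPa; V/T = const ⇒ T₂ = 170 K, V₂ = 1.41 L.
W = PΔV = 1760×(1.41−3.60) kPa·L = -3860 J.
Work done on the gas = −W_by = 3860 J.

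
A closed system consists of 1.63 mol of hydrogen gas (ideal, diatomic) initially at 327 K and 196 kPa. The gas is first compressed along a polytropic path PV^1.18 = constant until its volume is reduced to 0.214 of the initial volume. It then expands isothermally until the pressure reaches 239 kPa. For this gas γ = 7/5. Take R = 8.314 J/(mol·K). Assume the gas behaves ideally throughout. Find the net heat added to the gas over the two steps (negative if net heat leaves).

5150 J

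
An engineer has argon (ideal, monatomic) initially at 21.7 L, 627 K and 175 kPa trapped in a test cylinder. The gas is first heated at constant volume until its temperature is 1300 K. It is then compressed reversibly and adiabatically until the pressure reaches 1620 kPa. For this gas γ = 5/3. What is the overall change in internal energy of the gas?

15800 J

n = P₁V₁/(RT₁) = 175×21.7/(8.314×627) = 0.728 mol.
Step 1 — Isochoric: V stays 21.7 L; P/T = const ⇒ T₂ = 1300 K, P₂ = 363 kPa.
W = 0 (no volume change).
ΔU = nCvΔT = 0.728×12.5×(1300−627) = 6110 J.
Q = ΔU = 6110 J.
State after step 1: P = 363 kPa, V = 21.7 L, T = 1300 K.
Step 2 — Adiabatic: T₂/T₁ = (P₂/P₁)^((γ−1)/γ) ⇒ T₂ = 1300×(4.46)^0.400 = 2370 K; V₂ = 8.84 L.
ΔU = nCvΔT = 0.728×12.5×(2370−1300) = 9680 J.
Q = 0 for an adiabatic process, so W = −ΔU = -9680 J.
Net over both steps: W = -9680 J, Q = 6110 J, ΔU = 15800 J.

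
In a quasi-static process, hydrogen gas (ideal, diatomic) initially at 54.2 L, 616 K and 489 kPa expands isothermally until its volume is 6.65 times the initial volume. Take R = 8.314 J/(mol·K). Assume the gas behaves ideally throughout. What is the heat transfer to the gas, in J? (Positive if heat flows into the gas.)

50200 J

n = P₁V₁/(RT₁) = 489×54.2/(8.314×616) = 5.18 mol.
Isothermal: T stays 616 K; PV = const ⇒ V₂ = 360 L, P₂ = 73.5 kPa.
ΔU = 0 (ideal gas, T constant).
W = nRT ln(V₂/V₁) = 5.18×8.314×616×ln(6.65) = 50200 J.
Q = ΔU + W = 50200 J.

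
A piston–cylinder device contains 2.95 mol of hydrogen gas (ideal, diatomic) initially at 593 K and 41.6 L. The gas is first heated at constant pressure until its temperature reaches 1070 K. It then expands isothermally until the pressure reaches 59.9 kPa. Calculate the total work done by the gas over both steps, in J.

58000 J

P₁ = nRT₁/V₁ = 2.95×8.314×593/41.6 = 350 kPa.
Step 1 — Isobaric: P stays 350 kPa; V/T = const ⇒ T₂ = 1070 K, V₂ = 75.1 L.
W = PΔV = 350×(75.1−41.6) kPa·L = 11700 J.
ΔU = nCvΔT = 2.95×20.8×(1070−593) = 29200 J.
Q = ΔU + W = nCpΔT = 40900 J.
State after step 1: P = 350 kPa, V = 75.1 L, T = 1070 K.
Step 2 — Isothermal: T stays 1070 K; PV = const ⇒ V₂ = 438 L, P₂ = 59.9 kPa.
ΔU = 0 (ideal gas, T constant).
W = nRT ln(V₂/V₁) = 2.95×8.314×1070×ln(5.84) = 46300 J.
Q = ΔU + W = 46300 J.
Net over both steps: W = 58000 J, Q = 87200 J, ΔU = 29200 J.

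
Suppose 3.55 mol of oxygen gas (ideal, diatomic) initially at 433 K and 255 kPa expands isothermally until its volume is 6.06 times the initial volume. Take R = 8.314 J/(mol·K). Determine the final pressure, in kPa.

V₁ = nRT₁/P₁ = 3.55×8.314×433/255 = 50.1 L.
Isothermal: T stays 433 K; PV = const ⇒ V₂ = 304 L, P₂ = 42.1 kPa.

42.1 kPa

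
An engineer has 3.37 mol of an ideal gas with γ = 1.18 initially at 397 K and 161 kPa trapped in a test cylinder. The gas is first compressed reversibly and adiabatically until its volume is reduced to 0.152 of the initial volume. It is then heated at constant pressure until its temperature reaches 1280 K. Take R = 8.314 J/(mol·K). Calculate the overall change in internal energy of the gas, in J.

137000 J

V₁ = nRT₁/P₁ = 3.37×8.314×397/161 = 69.1 L.
Step 1 — Adiabatic: TV^(γ−1) = const ⇒ T₂ = 397×(6.58)^0.180 = 557 K; PV^γ = const ⇒ P₂ = 1490 kPa.
ΔU = nCvΔT = 3.37×46.2×(557−397) = 24900 J.
Q = 0 for an adiabatic process, so W = −ΔU = -24900 J.
State after step 1: P = 1490 kPa, V = 10.5 L, T = 557 K.
Step 2 — Isobaric: P stays 1490 kPa; V/T = const ⇒ T₂ = 1280 K, V₂ = 24.1 L.
W = PΔV = 1490×(24.1−10.5) kPa·L = 20200 J.
ΔU = nCvΔT = 3.37×46.2×(1280−557) = 112000 J.
Q = ΔU + W = nCpΔT = 133000 J.
Net over both steps: W = -4700 J, Q = 133000 J, ΔU = 137000 J.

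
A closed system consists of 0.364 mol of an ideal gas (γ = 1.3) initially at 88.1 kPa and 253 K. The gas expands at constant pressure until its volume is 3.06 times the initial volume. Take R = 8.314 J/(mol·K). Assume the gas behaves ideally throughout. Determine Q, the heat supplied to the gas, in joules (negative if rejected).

V₁ = nRT₁/P₁ = 0.364×8.314×253/88.1 = 8.69 L.
Isobaric: P stays 88.1 kPa; V/T = const ⇒ T₂ = 774 K, V₂ = 26.6 L.
W = PΔV = 88.1×(26.6−8.69) kPa·L = 1580 J.
ΔU = nCvΔT = 0.364×27.7×(774−253) = 5260 J.
Q = ΔU + W = nCpΔT = 6830 J.

6830 J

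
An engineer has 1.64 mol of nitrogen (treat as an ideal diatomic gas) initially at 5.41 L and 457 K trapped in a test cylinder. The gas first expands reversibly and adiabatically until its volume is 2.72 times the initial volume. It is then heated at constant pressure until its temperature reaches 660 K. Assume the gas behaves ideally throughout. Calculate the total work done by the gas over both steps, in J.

P₁ = nRT₁/V₁ = 1.64×8.314×457/5.41 = 1150 kPa.
Step 1 — Adiabatic: TV^(γ−1) = const ⇒ T₂ = 457×(0.368)^0.400 = 306 K; PV^γ = const ⇒ P₂ = 284 kPa.
ΔU = nCvΔT = 1.64×20.8×(306−457) = -5140 J.
Q = 0 for an adiabatic process, so W = −ΔU = 5140 J.
State after step 1: P = 284 kPa, V = 14.7 L, T = 306 K.
Step 2 — Isobaric: P stays 284 kPa; V/T = const ⇒ T₂ = 660 K, V₂ = 31.7 L.
W = PΔV = 284×(31.7−14.7) kPa·L = 4820 J.
ΔU = nCvΔT = 1.64×20.8×(660−306) = 12100 J.
Q = ΔU + W = nCpΔT = 16900 J.
Net over both steps: W = 9960 J, Q = 16900 J, ΔU = 6920 J.

9960 J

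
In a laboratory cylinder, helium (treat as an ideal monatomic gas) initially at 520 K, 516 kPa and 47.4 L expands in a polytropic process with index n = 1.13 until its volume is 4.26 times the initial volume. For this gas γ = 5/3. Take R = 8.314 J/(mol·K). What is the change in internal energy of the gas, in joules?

n = P₁V₁/(RT₁) = 516×47.4/(8.314×520) = 5.66 mol.
Polytropic n=1.13: T₂ = T₁(V₁/V₂)^(n−1) = 520×(0.235)^0.13 = 431 K; P₂ = P₁(V₁/V₂)^n = 100 kPa.
For an ideal gas ΔU = nCvΔT with Cv = (3/2)R = 12.5 J/(mol·K).
ΔU = 5.66×12.5×(431−520) = -6300 J.

-6300 J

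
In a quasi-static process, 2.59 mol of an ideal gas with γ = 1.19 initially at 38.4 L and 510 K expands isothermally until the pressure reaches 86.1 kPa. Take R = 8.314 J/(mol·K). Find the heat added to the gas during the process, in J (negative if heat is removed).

13200 J

P₁ = nRT₁/V₁ = 2.59×8.314×510/38.4 = 286 kPa.
Isothermal: T stays 510 K; PV = const ⇒ V₂ = 128 L, P₂ = 86.1 kPa.
ΔU = 0 (ideal gas, T constant).
W = nRT ln(V₂/V₁) = 2.59×8.314×510×ln(3.32) = 13200 J.
Q = ΔU + W = 13200 J.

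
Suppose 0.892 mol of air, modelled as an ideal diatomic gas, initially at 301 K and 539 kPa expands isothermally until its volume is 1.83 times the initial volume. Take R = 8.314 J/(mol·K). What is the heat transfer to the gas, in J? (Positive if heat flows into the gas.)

1350 J

V₁ = nRT₁/P₁ = 0.892×8.314×301/539 = 4.14 L.
Isothermal: T stays 301 K; PV = const ⇒ V₂ = 7.58 L, P₂ = 295 kPa.
ΔU = 0 (ideal gas, T constant).
W = nRT ln(V₂/V₁) = 0.892×8.314×301×ln(1.83) = 1350 J.
Q = ΔU + W = 1350 J.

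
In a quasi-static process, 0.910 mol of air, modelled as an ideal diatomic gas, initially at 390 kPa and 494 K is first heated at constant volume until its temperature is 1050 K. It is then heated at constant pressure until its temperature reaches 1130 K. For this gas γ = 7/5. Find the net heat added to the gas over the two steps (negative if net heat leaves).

12600 J

V₁ = nRT₁/P₁ = 0.910×8.314×494/390 = 9.58 L.
Step 1 — Isochoric: V stays 9.58 L; P/T = const ⇒ T₂ = 1050 K, P₂ = 829 kPa.
W = 0 (no volume change).
ΔU = nCvΔT = 0.910×20.8×(1050−494) = 10500 J.
Q = ΔU = 10500 J.
State after step 1: P = 829 kPa, V = 9.58 L, T = 1050 K.
Step 2 — Isobaric: P stays 829 kPa; V/T = const ⇒ T₂ = 1130 K, V₂ = 10.3 L.
W = PΔV = 829×(10.3−9.58) kPa·L = 605 J.
ΔU = nCvΔT = 0.910×20.8×(1130−1050) = 1510 J.
Q = ΔU + W = nCpΔT = 2120 J.
Net over both steps: W = 605 J, Q = 12600 J, ΔU = 12000 J.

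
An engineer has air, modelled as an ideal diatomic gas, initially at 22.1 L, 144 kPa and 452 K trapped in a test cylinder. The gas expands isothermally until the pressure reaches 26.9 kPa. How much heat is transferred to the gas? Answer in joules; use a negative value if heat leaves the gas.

5340 J

n = P₁V₁/(RT₁) = 144×22.1/(8.314×452) = 0.847 mol.
Isothermal: T stays 452 K; PV = const ⇒ V₂ = 118 L, P₂ = 26.9 kPa.
ΔU = 0 (ideal gas, T constant).
W = nRT ln(V₂/V₁) = 0.847×8.314×452×ln(5.35) = 5340 J.
Q = ΔU + W = 5340 J.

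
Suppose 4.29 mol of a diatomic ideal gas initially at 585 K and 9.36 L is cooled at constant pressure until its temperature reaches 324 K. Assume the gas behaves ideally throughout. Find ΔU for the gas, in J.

P₁ = nRT₁/V₁ = 4.29×8.314×585/9.36 = 2230 kPa.
Isobaric: P stays 2230 kPa; V/T = const ⇒ T₂ = 324 K, V₂ = 5.18 L.
For an ideal gas ΔU = nCvΔT with Cv = (5/2)R = 20.8 J/(mol·K).
ΔU = 4.29×20.8×(324−585) = -23300 J.

-23300 J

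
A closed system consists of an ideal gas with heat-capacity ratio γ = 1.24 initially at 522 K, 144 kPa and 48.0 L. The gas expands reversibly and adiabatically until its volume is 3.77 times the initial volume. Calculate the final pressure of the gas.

Adiabatic: TV^(γ−1) = const ⇒ T₂ = 522×(0.265)^0.240 = 380 K; PV^γ = const ⇒ P₂ = 27.8 kPa.

27.8 kPa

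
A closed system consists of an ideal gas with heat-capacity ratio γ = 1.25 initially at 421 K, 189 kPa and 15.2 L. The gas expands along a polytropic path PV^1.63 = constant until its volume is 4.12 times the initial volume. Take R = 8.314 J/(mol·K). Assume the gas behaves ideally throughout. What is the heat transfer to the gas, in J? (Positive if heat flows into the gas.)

-4090 J

n = P₁V₁/(RT₁) = 189×15.2/(8.314×421) = 0.821 mol.
Polytropic n=1.63: T₂ = T₁(V₁/V₂)^(n−1) = 421×(0.243)^0.63 = 173 K; P₂ = P₁(V₁/V₂)^n = 18.8 kPa.
W = (P₁V₁−P₂V₂)/(n−1) = (189×15.2−18.8×62.6)/0.63 = 2690 J.
ΔU = nCvΔT = 0.821×33.3×(173−421) = -6780 J.
Q = ΔU + W = -4090 J.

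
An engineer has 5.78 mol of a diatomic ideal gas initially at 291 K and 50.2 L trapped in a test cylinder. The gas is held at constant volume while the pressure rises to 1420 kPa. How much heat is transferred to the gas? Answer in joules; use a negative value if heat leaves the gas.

143000 J

P₁ = nRT₁/V₁ = 5.78×8.314×291/50.2 = 279 kPa.
Isochoric: V stays 50.2 L; P/T = const ⇒ T₂ = 1480 K, P₂ = 1420 kPa.
W = 0 (no volume change).
ΔU = nCvΔT = 5.78×20.8×(1480−291) = 143000 J.
Q = ΔU = 143000 J.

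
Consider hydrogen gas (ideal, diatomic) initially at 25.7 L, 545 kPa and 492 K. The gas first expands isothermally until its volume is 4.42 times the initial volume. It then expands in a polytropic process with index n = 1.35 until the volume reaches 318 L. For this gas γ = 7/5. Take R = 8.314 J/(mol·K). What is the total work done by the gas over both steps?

n = P₁V₁/(RT₁) = 545×25.7/(8.314×492) = 3.42 mol.
Step 1 — Isothermal: T stays 492 K; PV = const ⇒ V₂ = 114 L, P₂ = 123 kPa.
ΔU = 0 (ideal gas, T constant).
W = nRT ln(V₂/V₁) = 3.42×8.314×492×ln(4.42) = 20800 J.
Q = ΔU + W = 20800 J.
State after step 1: P = 123 kPa, V = 114 L, T = 492 K.
Step 2 — Polytropic n=1.35: T₂ = T₁(V₁/V₂)^(n−1) = 492×(0.357)^0.35 = 343 K; P₂ = P₁(V₁/V₂)^n = 30.7 kPa.
W = (P₁V₁−P₂V₂)/(n−1) = (123×114−30.7×318)/0.35 = 12100 J.
ΔU = nCvΔT = 3.42×20.8×(343−492) = -10600 J.
Q = ΔU + W = 1510 J.
Net over both steps: W = 32900 J, Q = 22300 J, ΔU = -10600 J.

32900 J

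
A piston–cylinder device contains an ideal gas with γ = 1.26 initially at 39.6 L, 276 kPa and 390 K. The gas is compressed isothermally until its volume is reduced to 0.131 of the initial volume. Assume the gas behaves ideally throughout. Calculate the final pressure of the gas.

2110 kPa

Isothermal: T stays 390 K; PV = const ⇒ V₂ = 5.19 L, P₂ = 2110 kPa.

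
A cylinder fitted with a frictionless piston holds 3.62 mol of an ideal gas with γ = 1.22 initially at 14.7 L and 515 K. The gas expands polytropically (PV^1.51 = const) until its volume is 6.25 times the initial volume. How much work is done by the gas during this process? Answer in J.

18500 J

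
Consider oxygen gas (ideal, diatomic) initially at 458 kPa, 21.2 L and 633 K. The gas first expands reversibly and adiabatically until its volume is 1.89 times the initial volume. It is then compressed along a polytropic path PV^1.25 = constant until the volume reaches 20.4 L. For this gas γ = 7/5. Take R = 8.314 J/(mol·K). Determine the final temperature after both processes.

581 K

n = P₁V₁/(RT₁) = 458×21.2/(8.314×633) = 1.84 mol.
Step 1 — Adiabatic: TV^(γ−1) = const ⇒ T₂ = 633×(0.529)^0.400 = 491 K; PV^γ = const ⇒ P₂ = 188 kPa.
ΔU = nCvΔT = 1.84×20.8×(491−633) = -5460 J.
Q = 0 for an adiabatic process, so W = −ΔU = 5460 J.
State after step 1: P = 188 kPa, V = 40.1 L, T = 491 K.
Step 2 — Polytropic n=1.25: T₂ = T₁(V₁/V₂)^(n−1) = 491×(1.96)^0.25 = 581 K; P₂ = P₁(V₁/V₂)^n = 437 kPa.
W = (P₁V₁−P₂V₂)/(n−1) = (188×40.1−437×20.4)/0.25 = -5530 J.
ΔU = nCvΔT = 1.84×20.8×(581−491) = 3460 J.
Q = ΔU + W = -2080 J.
Net over both steps: W = -78.2 J, Q = -2080 J, ΔU = -2000 J.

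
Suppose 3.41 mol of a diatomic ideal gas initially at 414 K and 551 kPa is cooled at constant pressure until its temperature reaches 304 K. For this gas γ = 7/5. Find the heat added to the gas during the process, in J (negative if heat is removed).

-10900 J

V₁ = nRT₁/P₁ = 3.41×8.314×414/551 = 21.3 L.
Isobaric: P stays 551 kPa; V/T = const ⇒ T₂ = 304 K, V₂ = 15.6 L.
W = PΔV = 551×(15.6−21.3) kPa·L = -3120 J.
ΔU = nCvΔT = 3.41×20.8×(304−414) = -7800 J.
Q = ΔU + W = nCpΔT = -10900 J.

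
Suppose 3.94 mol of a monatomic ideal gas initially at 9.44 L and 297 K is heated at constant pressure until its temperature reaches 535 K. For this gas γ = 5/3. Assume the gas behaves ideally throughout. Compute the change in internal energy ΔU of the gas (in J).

P₁ = nRT₁/V₁ = 3.94×8.314×297/9.44 = 1030 kPa.
Isobaric: P stays 1030 kPa; V/T = const ⇒ T₂ = 535 K, V₂ = 17.0 L.
For an ideal gas ΔU = nCvΔT with Cv = (3/2)R = 12.5 J/(mol·K).
ΔU = 3.94×12.5×(535−297) = 11700 J.

11700 J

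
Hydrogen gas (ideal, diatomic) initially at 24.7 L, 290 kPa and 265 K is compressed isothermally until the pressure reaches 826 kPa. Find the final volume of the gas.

Isothermal: T stays 265 K; PV = const ⇒ V₂ = 8.67 L, P₂ = 826 kPa.

8.67 L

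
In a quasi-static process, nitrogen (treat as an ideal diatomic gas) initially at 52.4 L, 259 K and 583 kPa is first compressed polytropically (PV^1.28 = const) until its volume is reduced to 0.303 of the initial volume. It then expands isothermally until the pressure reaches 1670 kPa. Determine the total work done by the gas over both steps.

n = P₁V₁/(RT₁) = 583×52.4/(8.314×259) = 14.2 mol.
Step 1 — Polytropic n=1.28: T₂ = T₁(V₁/V₂)^(n−1) = 259×(3.30)^0.28 = 362 K; P₂ = P₁(V₁/V₂)^n = 2690 kPa.
W = (P₁V₁−P₂V₂)/(n−1) = (583×52.4−2690×15.9)/0.28 = -43300 J.
ΔU = nCvΔT = 14.2×20.8×(362−259) = 30300 J.
Q = ΔU + W = -13000 J.
State after step 1: P = 2690 kPa, V = 15.9 L, T = 362 K.
Step 2 — Isothermal: T stays 362 K; PV = const ⇒ V₂ = 25.6 L, P₂ = 1670 kPa.
ΔU = 0 (ideal gas, T constant).
W = nRT ln(V₂/V₁) = 14.2×8.314×362×ln(1.61) = 20300 J.
Q = ΔU + W = 20300 J.
Net over both steps: W = -23000 J, Q = 7320 J, ΔU = 30300 J.

-23000 J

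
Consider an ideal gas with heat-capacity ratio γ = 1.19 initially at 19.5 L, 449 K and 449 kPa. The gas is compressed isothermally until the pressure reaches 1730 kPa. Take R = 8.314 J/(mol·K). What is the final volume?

Isothermal: T stays 449 K; PV = const ⇒ V₂ = 5.06 L, P₂ = 1730 kPa.

5.06 L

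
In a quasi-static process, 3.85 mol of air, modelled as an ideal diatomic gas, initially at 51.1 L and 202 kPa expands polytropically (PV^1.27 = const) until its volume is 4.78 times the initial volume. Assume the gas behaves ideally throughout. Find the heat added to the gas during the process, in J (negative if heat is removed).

4280 J

T₁ = P₁V₁/(nR) = 202×51.1/(3.85×8.314) = 322 K.
Polytropic n=1.27: T₂ = T₁(V₁/V₂)^(n−1) = 322×(0.209)^0.27 = 211 K; P₂ = P₁(V₁/V₂)^n = 27.7 kPa.
W = (P₁V₁−P₂V₂)/(n−1) = (202×51.1−27.7×244)/0.27 = 13200 J.
ΔU = nCvΔT = 3.85×20.8×(211−322) = -8890 J.
Q = ΔU + W = 4280 J.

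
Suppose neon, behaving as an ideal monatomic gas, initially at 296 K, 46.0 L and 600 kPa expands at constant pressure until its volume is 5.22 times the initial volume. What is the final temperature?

1550 K

Isobaric: P stays 600 kPa; V/T = const ⇒ T₂ = 1550 K, V₂ = 240 L.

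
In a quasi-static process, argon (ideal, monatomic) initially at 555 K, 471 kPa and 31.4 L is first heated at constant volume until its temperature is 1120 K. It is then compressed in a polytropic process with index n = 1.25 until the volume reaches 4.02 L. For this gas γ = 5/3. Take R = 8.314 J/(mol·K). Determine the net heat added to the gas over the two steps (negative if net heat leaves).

-27500 J

n = P₁V₁/(RT₁) = 471×31.4/(8.314×555) = 3.21 mol.
Step 1 — Isochoric: V stays 31.4 L; P/T = const ⇒ T₂ = 1120 K, P₂ = 950 kPa.
W = 0 (no volume change).
ΔU = nCvΔT = 3.21×12.5×(1120−555) = 22600 J.
Q = ΔU = 22600 J.
State after step 1: P = 950 kPa, V = 31.4 L, T = 1120 K.
Step 2 — Polytropic n=1.25: T₂ = T₁(V₁/V₂)^(n−1) = 1120×(7.81)^0.25 = 1870 K; P₂ = P₁(V₁/V₂)^n = 12400 kPa.
W = (P₁V₁−P₂V₂)/(n−1) = (950×31.4−12400×4.02)/0.25 = -80200 J.
ΔU = nCvΔT = 3.21×12.5×(1870−1120) = 30100 J.
Q = ΔU + W = -50100 J.
Net over both steps: W = -80200 J, Q = -27500 J, ΔU = 52700 J.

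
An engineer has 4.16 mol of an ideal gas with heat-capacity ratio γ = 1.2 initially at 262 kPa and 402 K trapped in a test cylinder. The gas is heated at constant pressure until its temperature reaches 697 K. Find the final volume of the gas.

V₁ = nRT₁/P₁ = 4.16×8.314×402/262 = 53.1 L.
Isobaric: P stays 262 kPa; V/T = const ⇒ T₂ = 697 K, V₂ = 92.0 L.

92.0 L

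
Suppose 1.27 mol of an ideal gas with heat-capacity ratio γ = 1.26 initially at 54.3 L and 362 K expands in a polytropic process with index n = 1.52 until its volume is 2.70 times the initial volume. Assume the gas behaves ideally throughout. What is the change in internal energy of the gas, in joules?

P₁ = nRT₁/V₁ = 1.27×8.314×362/54.3 = 70.4 kPa.
Polytropic n=1.52: T₂ = T₁(V₁/V₂)^(n−1) = 362×(0.370)^0.52 = 216 K; P₂ = P₁(V₁/V₂)^n = 15.6 kPa.
For an ideal gas ΔU = nCvΔT with Cv = R/(γ−1) = 32.0 J/(mol·K).
ΔU = 1.27×32.0×(216−362) = -5930 J.

-5930 J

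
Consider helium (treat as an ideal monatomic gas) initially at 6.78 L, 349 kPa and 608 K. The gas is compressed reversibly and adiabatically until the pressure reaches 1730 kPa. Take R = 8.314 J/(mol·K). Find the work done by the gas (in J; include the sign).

-3180 J

n = P₁V₁/(RT₁) = 349×6.78/(8.314×608) = 0.468 mol.
Adiabatic: T₂/T₁ = (P₂/P₁)^((γ−1)/γ) ⇒ T₂ = 608×(4.96)^0.400 = 1150 K; V₂ = 2.59 L.
ΔU = nCvΔT = 0.468×12.5×(1150−608) = 3180 J.
Q = 0 for an adiabatic process, so W = −ΔU = -3180 J.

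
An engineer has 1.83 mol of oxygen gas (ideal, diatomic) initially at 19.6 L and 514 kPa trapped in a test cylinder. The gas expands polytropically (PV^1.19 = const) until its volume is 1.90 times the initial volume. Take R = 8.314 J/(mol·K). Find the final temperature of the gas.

T₁ = P₁V₁/(nR) = 514×19.6/(1.83×8.314) = 662 K.
Polytropic n=1.19: T₂ = T₁(V₁/V₂)^(n−1) = 662×(0.526)^0.19 = 586 K; P₂ = P₁(V₁/V₂)^n = 239 kPa.

586 K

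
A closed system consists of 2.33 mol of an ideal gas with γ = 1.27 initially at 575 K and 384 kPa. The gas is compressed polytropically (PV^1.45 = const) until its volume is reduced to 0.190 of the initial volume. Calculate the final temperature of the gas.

1210 K

V₁ = nRT₁/P₁ = 2.33×8.314×575/384 = 29.0 L.
Polytropic n=1.45: T₂ = T₁(V₁/V₂)^(n−1) = 575×(5.26)^0.45 = 1210 K; P₂ = P₁(V₁/V₂)^n = 4270 kPa.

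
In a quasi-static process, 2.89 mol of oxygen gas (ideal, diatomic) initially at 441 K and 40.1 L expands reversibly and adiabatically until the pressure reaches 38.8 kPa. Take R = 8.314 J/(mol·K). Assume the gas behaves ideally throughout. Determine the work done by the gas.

11200 J

P₁ = nRT₁/V₁ = 2.89×8.314×441/40.1 = 264 kPa.
Adiabatic: T₂/T₁ = (P₂/P₁)^((γ−1)/γ) ⇒ T₂ = 441×(0.147)^0.286 = 255 K; V₂ = 158 L.
ΔU = nCvΔT = 2.89×20.8×(255−441) = -11200 J.
Q = 0 for an adiabatic process, so W = −ΔU = 11200 J.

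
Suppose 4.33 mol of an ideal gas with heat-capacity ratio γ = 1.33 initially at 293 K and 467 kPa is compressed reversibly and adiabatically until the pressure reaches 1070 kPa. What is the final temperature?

360 K

V₁ = nRT₁/P₁ = 4.33×8.314×293/467 = 22.6 L.
Adiabatic: T₂/T₁ = (P₂/P₁)^((γ−1)/γ) ⇒ T₂ = 293×(2.29)^0.248 = 360 K; V₂ = 12.1 L.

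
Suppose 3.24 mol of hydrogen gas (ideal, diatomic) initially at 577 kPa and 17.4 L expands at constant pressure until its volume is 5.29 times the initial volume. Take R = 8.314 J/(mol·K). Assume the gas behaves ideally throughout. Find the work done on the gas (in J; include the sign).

T₁ = P₁V₁/(nR) = 577×17.4/(3.24×8.314) = 373 K.
Isobaric: P stays 577 kPa; V/T = const ⇒ T₂ = 1970 K, V₂ = 92.0 L.
W = PΔV = 577×(92.0−17.4) kPa·L = 43100 J.
Work done on the gas = −W_by = -43100 J.

-43100 J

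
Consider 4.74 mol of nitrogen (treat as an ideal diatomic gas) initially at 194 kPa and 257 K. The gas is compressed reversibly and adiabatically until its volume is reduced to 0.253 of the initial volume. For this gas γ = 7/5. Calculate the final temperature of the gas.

445 K

V₁ = nRT₁/P₁ = 4.74×8.314×257/194 = 52.2 L.
Adiabatic: TV^(γ−1) = const ⇒ T₂ = 257×(3.95)^0.400 = 445 K; PV^γ = const ⇒ P₂ = 1330 kPa.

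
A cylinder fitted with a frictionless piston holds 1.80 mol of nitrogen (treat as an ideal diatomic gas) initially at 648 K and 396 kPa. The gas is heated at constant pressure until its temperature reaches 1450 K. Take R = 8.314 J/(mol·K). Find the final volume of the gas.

V₁ = nRT₁/P₁ = 1.80×8.314×648/396 = 24.5 L.
Isobaric: P stays 396 kPa; V/T = const ⇒ T₂ = 1450 K, V₂ = 54.8 L.

54.8 L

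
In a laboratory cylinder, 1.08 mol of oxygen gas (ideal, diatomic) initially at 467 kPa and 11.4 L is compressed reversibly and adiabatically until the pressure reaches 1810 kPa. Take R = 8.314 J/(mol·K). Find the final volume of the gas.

T₁ = P₁V₁/(nR) = 467×11.4/(1.08×8.314) = 593 K.
Adiabatic: T₂/T₁ = (P₂/P₁)^((γ−1)/γ) ⇒ T₂ = 593×(3.88)^0.286 = 873 K; V₂ = 4.33 L.

4.33 L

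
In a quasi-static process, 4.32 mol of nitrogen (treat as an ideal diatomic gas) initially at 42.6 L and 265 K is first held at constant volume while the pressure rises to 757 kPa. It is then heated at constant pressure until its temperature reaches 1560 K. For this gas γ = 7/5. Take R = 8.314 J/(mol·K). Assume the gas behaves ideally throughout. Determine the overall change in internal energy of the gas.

P₁ = nRT₁/V₁ = 4.32×8.314×265/42.6 = 223 kPa.
Step 1 — Isochoric: V stays 42.6 L; P/T = const ⇒ T₂ = 898 K, P₂ = 757 kPa.
W = 0 (no volume change).
ΔU = nCvΔT = 4.32×20.8×(898−265) = 56800 J.
Q = ΔU = 56800 J.
State after step 1: P = 757 kPa, V = 42.6 L, T = 898 K.
Step 2 — Isobaric: P stays 757 kPa; V/T = const ⇒ T₂ = 1560 K, V₂ = 74.0 L.
W = PΔV = 757×(74.0−42.6) kPa·L = 23800 J.
ΔU = nCvΔT = 4.32×20.8×(1560−898) = 59500 J.
Q = ΔU + W = nCpΔT = 83200 J.
Net over both steps: W = 23800 J, Q = 140000 J, ΔU = 116000 J.

116000 J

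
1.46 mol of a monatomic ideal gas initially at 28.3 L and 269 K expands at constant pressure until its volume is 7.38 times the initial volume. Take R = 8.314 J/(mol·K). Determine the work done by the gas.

20800 J

P₁ = nRT₁/V₁ = 1.46×8.314×269/28.3 = 115 kPa.
Isobaric: P stays 115 kPa; V/T = const ⇒ T₂ = 1990 K, V₂ = 209 L.
W = PΔV = 115×(209−28.3) kPa·L = 20800 J.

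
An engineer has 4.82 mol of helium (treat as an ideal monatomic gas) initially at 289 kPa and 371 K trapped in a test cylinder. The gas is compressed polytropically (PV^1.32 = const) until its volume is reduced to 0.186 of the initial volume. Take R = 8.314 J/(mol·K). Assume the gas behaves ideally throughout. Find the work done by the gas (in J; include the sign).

V₁ = nRT₁/P₁ = 4.82×8.314×371/289 = 51.4 L.
Polytropic n=1.32: T₂ = T₁(V₁/V₂)^(n−1) = 371×(5.38)^0.32 = 636 K; P₂ = P₁(V₁/V₂)^n = 2660 kPa.
W = (P₁V₁−P₂V₂)/(n−1) = (289×51.4−2660×9.57)/0.32 = -33100 J.

-33100 J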